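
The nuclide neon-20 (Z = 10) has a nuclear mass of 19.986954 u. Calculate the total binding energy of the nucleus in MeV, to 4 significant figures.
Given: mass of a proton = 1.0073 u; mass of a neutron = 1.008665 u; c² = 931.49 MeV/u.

Z = 10, so N = A − Z = 20 − 10 = 10.
Σm = 10·m_p + 10·m_n = 10.0730 + 10.086650 = 20.159650 u
Mass defect Δm = 20.159650 − 19.986954 = 0.172696 u
E_B = 0.172696 × 931.49 = 160.865 MeV

160.9 MeV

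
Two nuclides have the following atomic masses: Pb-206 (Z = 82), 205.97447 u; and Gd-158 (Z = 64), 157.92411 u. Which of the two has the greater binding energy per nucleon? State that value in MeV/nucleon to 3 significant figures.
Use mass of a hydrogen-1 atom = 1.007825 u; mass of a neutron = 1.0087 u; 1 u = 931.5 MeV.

Pb-206: Σm = 82(1.007825) + 124(1.0087) = 207.720450 u; Δm = 1.745980 u; E_B = 1626.4 MeV; E_B/A = 7.895 MeV
Gd-158: Σm = 64(1.007825) + 94(1.0087) = 159.318600 u; Δm = 1.394490 u; E_B = 1298.97 MeV; E_B/A = 8.221 MeV
Gd-158 has the higher binding energy per nucleon, so it is the more tightly bound nucleus.

Gd-158; 8.22 MeV/nucleon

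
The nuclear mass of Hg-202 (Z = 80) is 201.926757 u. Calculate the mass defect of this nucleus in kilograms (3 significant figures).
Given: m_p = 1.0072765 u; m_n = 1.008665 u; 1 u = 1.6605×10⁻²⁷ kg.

2.84e-27 kg

Mass of separated nucleons = 80(1.0072765) + 122(1.008665) = 80.5821200 + 123.057130 = 203.6392500 u
Mass defect Δm = 203.6392500 − 201.926757 = 1.7124930 u
In SI units: 1.7124930 u × 1.6605×10⁻²⁷ kg/u = 2.8436e-27 kg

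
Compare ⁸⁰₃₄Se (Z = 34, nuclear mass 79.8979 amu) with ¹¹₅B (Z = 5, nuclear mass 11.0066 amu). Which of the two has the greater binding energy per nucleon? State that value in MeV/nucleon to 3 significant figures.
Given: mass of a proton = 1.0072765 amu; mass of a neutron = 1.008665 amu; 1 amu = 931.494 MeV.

⁸⁰₃₄Se; 8.71 MeV/nucleon

⁸⁰₃₄Se: Σm = 34(1.0072765) + 46(1.008665) = 80.6459910 amu; Δm = 0.7480910 amu; E_B = 696.84 MeV; E_B/A = 8.711 MeV
¹¹₅B: Σm = 5(1.0072765) + 6(1.008665) = 11.0883725 amu; Δm = 0.0817725 amu; E_B = 76.171 MeV; E_B/A = 6.9246 MeV
⁸⁰₃₄Se has the higher binding energy per nucleon, so it is the more tightly bound nucleus.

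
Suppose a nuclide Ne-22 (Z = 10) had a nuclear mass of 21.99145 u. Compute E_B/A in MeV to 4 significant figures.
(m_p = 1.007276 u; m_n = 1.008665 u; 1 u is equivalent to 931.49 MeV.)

7.845 MeV/nucleon

Z = 10, so N = A − Z = 22 − 10 = 12.
Total constituent mass: 10 × 1.007276 + 12 × 1.008665 = 22.176740 u
Mass defect Δm = 22.176740 − 21.99145 = 0.185290 u
Binding energy = Δm·c² = 0.185290 × 931.49 MeV/u = 172.596 MeV
Per nucleon: 172.596 / 22 = 7.845 MeV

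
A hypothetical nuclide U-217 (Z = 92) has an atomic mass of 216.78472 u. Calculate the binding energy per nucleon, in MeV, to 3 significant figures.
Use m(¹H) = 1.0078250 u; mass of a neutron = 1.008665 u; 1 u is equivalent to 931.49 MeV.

Z = 92, so N = A − Z = 217 − 92 = 125.
Total constituent mass: 92 × 1.0078250 + 125 × 1.008665 = 218.8030250 u
Δm = 218.8030250 − 216.78472 = 2.0183050 u
Converting to energy: 2.0183050 u × 931.49 MeV/u = 1880.03 MeV
Dividing by A = 217 gives 8.664 MeV per nucleon.

8.66 MeV/nucleon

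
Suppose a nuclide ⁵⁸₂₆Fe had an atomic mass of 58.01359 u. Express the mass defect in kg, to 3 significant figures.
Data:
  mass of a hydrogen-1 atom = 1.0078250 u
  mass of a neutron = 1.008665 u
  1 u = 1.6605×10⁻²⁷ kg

With 26 protons and 32 neutrons (A = 58):
Total constituent mass: 26 × 1.0078250 + 32 × 1.008665 = 58.4807300 u
Δm = 58.4807300 − 58.01359 = 0.4671400 u
In SI units: 0.4671400 u × 1.6605×10⁻²⁷ kg/u = 7.7569e-28 kg

7.76e-28 kg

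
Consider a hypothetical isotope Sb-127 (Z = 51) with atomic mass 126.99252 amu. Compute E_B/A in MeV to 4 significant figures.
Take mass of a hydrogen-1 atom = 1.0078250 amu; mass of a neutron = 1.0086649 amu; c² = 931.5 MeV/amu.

7.812 MeV/nucleon

With 51 protons and 76 neutrons (A = 127):
Mass of separated nucleons = 51(1.0078250) + 76(1.0086649) = 51.3990750 + 76.6585324 = 128.0576074 amu
Mass defect Δm = 128.0576074 − 126.99252 = 1.0650874 amu
Converting to energy: 1.0650874 amu × 931.5 MeV/amu = 992.129 MeV
Dividing by A = 127 gives 7.812 MeV per nucleon.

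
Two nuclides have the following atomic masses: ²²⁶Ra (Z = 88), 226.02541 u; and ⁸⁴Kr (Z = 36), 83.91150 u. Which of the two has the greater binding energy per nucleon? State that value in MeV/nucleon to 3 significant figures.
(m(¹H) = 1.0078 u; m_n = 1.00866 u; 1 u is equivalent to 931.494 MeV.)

⁸⁴Kr; 8.70 MeV/nucleon

²²⁶Ra: Σm = 88(1.0078) + 138(1.00866) = 227.88148 u; Δm = 1.85607 u; E_B = 1728.9 MeV; E_B/A = 7.650 MeV
⁸⁴Kr: Σm = 36(1.0078) + 48(1.00866) = 84.69648 u; Δm = 0.78498 u; E_B = 731.20 MeV; E_B/A = 8.7048 MeV
⁸⁴Kr has the higher binding energy per nucleon, so it is the more tightly bound nucleus.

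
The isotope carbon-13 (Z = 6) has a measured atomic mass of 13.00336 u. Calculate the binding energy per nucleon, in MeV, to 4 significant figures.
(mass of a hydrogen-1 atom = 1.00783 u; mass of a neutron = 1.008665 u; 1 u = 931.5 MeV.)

7.472 MeV/nucleon

The nucleus contains 6 protons and 13 − 6 = 7 neutrons.
Total constituent mass: 6 × 1.00783 + 7 × 1.008665 = 13.107635 u
Mass defect Δm = 13.107635 − 13.00336 = 0.104275 u
E_B = 0.104275 × 931.5 = 97.1322 MeV
Dividing by A = 13 gives 7.472 MeV per nucleon.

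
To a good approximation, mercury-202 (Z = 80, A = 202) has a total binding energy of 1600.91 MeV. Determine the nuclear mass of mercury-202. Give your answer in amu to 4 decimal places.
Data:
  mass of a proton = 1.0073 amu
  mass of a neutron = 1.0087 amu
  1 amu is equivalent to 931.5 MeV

201.9268 amu

Mass defect = 1600.91 MeV / (931.5 MeV/amu) = 1.718637 amu
Constituent mass = 80(1.0073) + 122(1.0087) = 203.6454 amu
Nuclear mass = 203.6454 − 1.718637 = 201.926763 amu ≈ 201.9268 amu (to 4 decimal places)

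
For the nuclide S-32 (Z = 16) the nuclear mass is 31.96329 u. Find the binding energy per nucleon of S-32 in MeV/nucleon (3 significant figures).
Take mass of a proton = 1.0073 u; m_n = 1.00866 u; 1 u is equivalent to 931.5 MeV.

Z = 16, so N = A − Z = 32 − 16 = 16.
Total constituent mass: 16 × 1.0073 + 16 × 1.00866 = 32.25536 u
Δm = 32.25536 − 31.96329 = 0.29207 u
Converting to energy: 0.29207 u × 931.5 MeV/u = 272.063 MeV
BE/A = 272.063 MeV / 32 = 8.502 MeV/nucleon

8.50 MeV/nucleon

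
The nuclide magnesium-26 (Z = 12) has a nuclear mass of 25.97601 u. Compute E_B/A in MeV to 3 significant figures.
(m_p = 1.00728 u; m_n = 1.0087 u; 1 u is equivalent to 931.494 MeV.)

With 12 protons and 14 neutrons (A = 26):
Σm = 12·m_p + 14·m_n = 12.08736 + 14.1218 = 26.20916 u
The mass defect is 26.20916 − 25.97601 = 0.23315 u.
Binding energy = Δm·c² = 0.23315 × 931.494 MeV/u = 217.178 MeV
BE/A = 217.178 MeV / 26 = 8.353 MeV/nucleon

8.35 MeV/nucleon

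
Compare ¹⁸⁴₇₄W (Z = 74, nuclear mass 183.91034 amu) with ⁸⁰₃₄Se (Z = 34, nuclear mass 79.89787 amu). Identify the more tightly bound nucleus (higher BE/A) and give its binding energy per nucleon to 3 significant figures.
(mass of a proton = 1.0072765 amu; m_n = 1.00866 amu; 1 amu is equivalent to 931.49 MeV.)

⁸⁰₃₄Se; 8.71 MeV/nucleon

¹⁸⁴₇₄W: Σm = 74(1.0072765) + 110(1.00866) = 185.4910610 amu; Δm = 1.5807210 amu; E_B = 1472.4 MeV; E_B/A = 8.002 MeV
⁸⁰₃₄Se: Σm = 34(1.0072765) + 46(1.00866) = 80.6457610 amu; Δm = 0.7478910 amu; E_B = 696.65 MeV; E_B/A = 8.708 MeV
⁸⁰₃₄Se has the higher binding energy per nucleon, so it is the more tightly bound nucleus.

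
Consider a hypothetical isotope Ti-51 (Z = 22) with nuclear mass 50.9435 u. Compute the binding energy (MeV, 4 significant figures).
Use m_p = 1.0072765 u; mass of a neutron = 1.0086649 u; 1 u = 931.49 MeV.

Total constituent mass: 22 × 1.0072765 + 29 × 1.0086649 = 51.4113651 u
The mass defect is 51.4113651 − 50.9435 = 0.4678651 u.
Binding energy = Δm·c² = 0.4678651 × 931.49 MeV/u = 435.812 MeV

435.8 MeV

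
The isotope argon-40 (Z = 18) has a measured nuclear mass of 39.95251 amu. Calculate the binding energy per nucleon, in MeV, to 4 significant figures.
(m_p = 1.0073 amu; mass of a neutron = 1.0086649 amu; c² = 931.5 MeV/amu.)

Σm = 18·m_p + 22·m_n = 18.1314 + 22.1906278 = 40.3220278 amu
The mass defect is 40.3220278 − 39.95251 = 0.3695178 amu.
Binding energy = Δm·c² = 0.3695178 × 931.5 MeV/amu = 344.206 MeV
Per nucleon: 344.206 / 40 = 8.605 MeV

8.605 MeV/nucleon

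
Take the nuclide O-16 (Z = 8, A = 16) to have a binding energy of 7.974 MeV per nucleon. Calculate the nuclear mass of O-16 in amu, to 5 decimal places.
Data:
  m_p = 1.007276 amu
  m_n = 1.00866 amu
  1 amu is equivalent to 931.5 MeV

Total binding energy = 16 × 7.974 = 127.584 MeV
Mass defect = 127.584 MeV / (931.5 MeV/amu) = 0.1369662 amu
Constituent mass = 8(1.007276) + 8(1.00866) = 16.127488 amu
Nuclear mass = 16.127488 − 0.1369662 = 15.9905218 amu ≈ 15.99052 amu (to 5 decimal places)

15.99052 amu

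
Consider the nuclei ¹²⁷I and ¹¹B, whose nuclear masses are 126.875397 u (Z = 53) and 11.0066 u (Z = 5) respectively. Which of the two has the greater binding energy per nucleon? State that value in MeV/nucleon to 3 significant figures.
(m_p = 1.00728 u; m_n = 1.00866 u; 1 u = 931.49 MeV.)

¹²⁷I: Σm = 53(1.00728) + 74(1.00866) = 128.02668 u; Δm = 1.151283 u; E_B = 1072.4 MeV; E_B/A = 8.444 MeV
¹¹B: Σm = 5(1.00728) + 6(1.00866) = 11.08836 u; Δm = 0.08176 u; E_B = 76.159 MeV; E_B/A = 6.924 MeV
¹²⁷I has the higher binding energy per nucleon, so it is the more tightly bound nucleus.

¹²⁷I; 8.44 MeV/nucleon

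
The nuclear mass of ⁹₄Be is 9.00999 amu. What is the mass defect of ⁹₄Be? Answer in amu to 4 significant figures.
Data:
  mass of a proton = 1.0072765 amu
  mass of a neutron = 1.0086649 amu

0.06244 amu

The nucleus contains 4 protons and 9 − 4 = 5 neutrons.
Total constituent mass: 4 × 1.0072765 + 5 × 1.0086649 = 9.0724305 amu
Mass defect Δm = 9.0724305 − 9.00999 = 0.0624405 amu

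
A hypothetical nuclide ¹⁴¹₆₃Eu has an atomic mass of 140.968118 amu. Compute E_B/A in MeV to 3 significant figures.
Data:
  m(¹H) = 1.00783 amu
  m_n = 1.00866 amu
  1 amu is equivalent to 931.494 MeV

The nucleus contains 63 protons and 141 − 63 = 78 neutrons.
Σm = 63·m(¹H) + 78·m_n = 63.49329 + 78.67548 = 142.16877 amu
Δm = 142.16877 − 140.968118 = 1.200652 amu
E_B = 1.200652 × 931.494 = 1118.40 MeV
Dividing by A = 141 gives 7.932 MeV per nucleon.

7.93 MeV/nucleon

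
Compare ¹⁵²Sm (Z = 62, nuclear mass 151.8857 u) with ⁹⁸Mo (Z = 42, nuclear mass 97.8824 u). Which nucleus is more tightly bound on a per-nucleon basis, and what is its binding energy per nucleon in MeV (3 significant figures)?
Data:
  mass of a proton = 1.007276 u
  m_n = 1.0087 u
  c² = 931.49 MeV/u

⁹⁸Mo; 8.65 MeV/nucleon

¹⁵²Sm: Σm = 62(1.007276) + 90(1.0087) = 153.234112 u; Δm = 1.348412 u; E_B = 1256.0 MeV; E_B/A = 8.263 MeV
⁹⁸Mo: Σm = 42(1.007276) + 56(1.0087) = 98.792792 u; Δm = 0.910392 u; E_B = 848.02 MeV; E_B/A = 8.653 MeV
⁹⁸Mo has the higher binding energy per nucleon, so it is the more tightly bound nucleus.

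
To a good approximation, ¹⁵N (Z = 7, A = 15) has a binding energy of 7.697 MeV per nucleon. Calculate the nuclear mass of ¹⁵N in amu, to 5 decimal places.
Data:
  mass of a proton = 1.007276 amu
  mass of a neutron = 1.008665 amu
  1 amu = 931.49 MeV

14.99631 amu

Total binding energy = 15 × 7.697 = 115.455 MeV
Mass defect = 115.455 MeV / (931.49 MeV/amu) = 0.1239466 amu
Constituent mass = 7(1.007276) + 8(1.008665) = 15.120252 amu
Nuclear mass = 15.120252 − 0.1239466 = 14.9963054 amu ≈ 14.99631 amu (to 5 decimal places)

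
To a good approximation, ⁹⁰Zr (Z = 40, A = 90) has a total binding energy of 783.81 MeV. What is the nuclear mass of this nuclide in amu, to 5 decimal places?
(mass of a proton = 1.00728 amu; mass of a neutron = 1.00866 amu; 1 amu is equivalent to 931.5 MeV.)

Mass defect = 783.81 MeV / (931.5 MeV/amu) = 0.8414493 amu
Constituent mass = 40(1.00728) + 50(1.00866) = 90.72420 amu
Nuclear mass = 90.72420 − 0.8414493 = 89.8827507 amu ≈ 89.88275 amu (to 5 decimal places)

89.88275 amu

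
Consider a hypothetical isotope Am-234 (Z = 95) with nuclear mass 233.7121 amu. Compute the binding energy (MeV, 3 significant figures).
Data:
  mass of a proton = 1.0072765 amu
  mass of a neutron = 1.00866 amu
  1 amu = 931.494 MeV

Z = 95, so N = A − Z = 234 − 95 = 139.
Mass of separated nucleons = 95(1.0072765) + 139(1.00866) = 95.6912675 + 140.20374 = 235.8950075 amu
The mass defect is 235.8950075 − 233.7121 = 2.1829075 amu.
Binding energy = Δm·c² = 2.1829075 × 931.494 MeV/amu = 2033.37 MeV

2030 MeV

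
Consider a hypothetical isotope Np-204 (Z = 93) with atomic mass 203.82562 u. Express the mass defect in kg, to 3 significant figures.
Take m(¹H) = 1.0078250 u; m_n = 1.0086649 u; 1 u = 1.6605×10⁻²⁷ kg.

3.10e-27 kg

The nucleus contains 93 protons and 204 − 93 = 111 neutrons.
Σm = 93·m(¹H) + 111·m_n = 93.7277250 + 111.9618039 = 205.6895289 u
Mass defect Δm = 205.6895289 − 203.82562 = 1.8639089 u
In SI units: 1.8639089 u × 1.6605×10⁻²⁷ kg/u = 3.0950e-27 kg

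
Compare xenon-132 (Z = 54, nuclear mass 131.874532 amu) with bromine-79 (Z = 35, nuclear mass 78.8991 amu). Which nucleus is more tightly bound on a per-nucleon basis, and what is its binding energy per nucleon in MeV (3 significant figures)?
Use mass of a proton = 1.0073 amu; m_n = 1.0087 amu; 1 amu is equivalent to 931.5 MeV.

xenon-132: Σm = 54(1.0073) + 78(1.0087) = 133.0728 amu; Δm = 1.198268 amu; E_B = 1116.2 MeV; E_B/A = 8.456 MeV
bromine-79: Σm = 35(1.0073) + 44(1.0087) = 79.6383 amu; Δm = 0.7392 amu; E_B = 688.56 MeV; E_B/A = 8.716 MeV
bromine-79 has the higher binding energy per nucleon, so it is the more tightly bound nucleus.

bromine-79; 8.72 MeV/nucleon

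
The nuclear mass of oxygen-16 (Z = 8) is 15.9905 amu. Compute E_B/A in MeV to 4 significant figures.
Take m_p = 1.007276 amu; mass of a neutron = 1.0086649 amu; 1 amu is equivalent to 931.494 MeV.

Z = 8, so N = A − Z = 16 − 8 = 8.
Total constituent mass: 8 × 1.007276 + 8 × 1.0086649 = 16.1275272 amu
Δm = 16.1275272 − 15.9905 = 0.1370272 amu
Converting to energy: 0.1370272 amu × 931.494 MeV/amu = 127.640 MeV
Dividing by A = 16 gives 7.978 MeV per nucleon.

7.978 MeV/nucleon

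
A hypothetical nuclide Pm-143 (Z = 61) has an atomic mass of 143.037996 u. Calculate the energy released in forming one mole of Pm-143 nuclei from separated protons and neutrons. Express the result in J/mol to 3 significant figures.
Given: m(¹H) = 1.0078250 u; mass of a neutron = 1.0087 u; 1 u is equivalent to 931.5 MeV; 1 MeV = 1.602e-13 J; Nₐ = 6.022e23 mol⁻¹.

1.04e+14 J/mol

Σm = 61·m(¹H) + 82·m_n = 61.4773250 + 82.7134 = 144.1907250 u
The mass defect is 144.1907250 − 143.037996 = 1.1527290 u.
E_B = 1.1527290 × 931.5 = 1073.77 MeV
Per nucleus in joules: 1073.77 MeV × 1.602e-13 J/MeV = 1.7202e-10 J
Per mole: 1.7202e-10 J × 6.022e23 mol⁻¹ = 1.0359e+14 J/mol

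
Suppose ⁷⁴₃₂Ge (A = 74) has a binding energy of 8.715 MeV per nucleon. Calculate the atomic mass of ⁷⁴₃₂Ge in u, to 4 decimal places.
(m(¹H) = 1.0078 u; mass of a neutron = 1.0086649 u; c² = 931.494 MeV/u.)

73.9212 u

Total binding energy = 74 × 8.715 = 644.910 MeV
Mass defect = 644.910 MeV / (931.494 MeV/u) = 0.692339 u
Constituent mass = 32(1.0078) + 42(1.0086649) = 74.6135258 u
Atomic mass = 74.6135258 − 0.692339 = 73.9211868 u ≈ 73.9212 u (to 4 decimal places)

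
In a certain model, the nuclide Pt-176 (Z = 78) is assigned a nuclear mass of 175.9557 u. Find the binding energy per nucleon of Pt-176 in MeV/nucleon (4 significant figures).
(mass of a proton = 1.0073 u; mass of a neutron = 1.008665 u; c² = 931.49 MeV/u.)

Total constituent mass: 78 × 1.0073 + 98 × 1.008665 = 177.418570 u
The mass defect is 177.418570 − 175.9557 = 1.462870 u.
E_B = 1.462870 × 931.49 = 1362.65 MeV
Per nucleon: 1362.65 / 176 = 7.742 MeV

7.742 MeV/nucleon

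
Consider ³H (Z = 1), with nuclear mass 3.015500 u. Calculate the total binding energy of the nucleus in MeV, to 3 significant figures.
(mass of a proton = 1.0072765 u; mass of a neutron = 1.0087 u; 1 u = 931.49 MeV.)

With 1 protons and 2 neutrons (A = 3):
Mass of separated nucleons = 1(1.0072765) + 2(1.0087) = 1.0072765 + 2.0174 = 3.0246765 u
Δm = 3.0246765 − 3.015500 = 0.0091765 u
Binding energy = Δm·c² = 0.0091765 × 931.49 MeV/u = 8.54782 MeV

8.55 MeV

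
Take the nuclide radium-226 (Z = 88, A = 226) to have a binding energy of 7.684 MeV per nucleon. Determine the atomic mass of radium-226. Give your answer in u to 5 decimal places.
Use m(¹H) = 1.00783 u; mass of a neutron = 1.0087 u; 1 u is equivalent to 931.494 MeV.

Total binding energy = 226 × 7.684 = 1736.584 MeV
Mass defect = 1736.584 MeV / (931.494 MeV/u) = 1.8642997 u
Constituent mass = 88(1.00783) + 138(1.0087) = 227.88964 u
Atomic mass = 227.88964 − 1.8642997 = 226.0253403 u ≈ 226.02534 u (to 5 decimal places)

226.02534 u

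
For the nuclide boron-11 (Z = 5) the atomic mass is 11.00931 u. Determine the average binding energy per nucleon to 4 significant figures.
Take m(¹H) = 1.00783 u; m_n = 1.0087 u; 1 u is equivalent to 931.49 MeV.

6.947 MeV/nucleon

Σm = 5·m(¹H) + 6·m_n = 5.03915 + 6.0522 = 11.09135 u
The mass defect is 11.09135 − 11.00931 = 0.08204 u.
E_B = 0.08204 × 931.49 = 76.4194 MeV
Per nucleon: 76.4194 / 11 = 6.947 MeV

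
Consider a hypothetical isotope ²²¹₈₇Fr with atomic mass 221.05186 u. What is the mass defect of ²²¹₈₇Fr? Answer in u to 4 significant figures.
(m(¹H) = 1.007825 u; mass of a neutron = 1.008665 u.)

1.790 u

Σm = 87·m(¹H) + 134·m_n = 87.680775 + 135.161110 = 222.841885 u
Mass defect Δm = 222.841885 − 221.05186 = 1.790025 u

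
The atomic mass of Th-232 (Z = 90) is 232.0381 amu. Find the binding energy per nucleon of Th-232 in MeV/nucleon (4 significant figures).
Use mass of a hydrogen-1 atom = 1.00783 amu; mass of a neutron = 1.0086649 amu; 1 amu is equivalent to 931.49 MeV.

The nucleus contains 90 protons and 232 − 90 = 142 neutrons.
Total constituent mass: 90 × 1.00783 + 142 × 1.0086649 = 233.9351158 amu
The mass defect is 233.9351158 − 232.0381 = 1.8970158 amu.
Converting to energy: 1.8970158 amu × 931.49 MeV/amu = 1767.05 MeV
Dividing by A = 232 gives 7.617 MeV per nucleon.

7.617 MeV/nucleon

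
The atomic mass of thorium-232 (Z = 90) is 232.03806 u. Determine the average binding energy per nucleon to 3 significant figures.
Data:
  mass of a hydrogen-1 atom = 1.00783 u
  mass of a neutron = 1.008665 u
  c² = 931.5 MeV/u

7.62 MeV/nucleon

With 90 protons and 142 neutrons (A = 232):
Σm = 90·m(¹H) + 142·m_n = 90.70470 + 143.230430 = 233.935130 u
The mass defect is 233.935130 − 232.03806 = 1.897070 u.
Converting to energy: 1.897070 u × 931.5 MeV/u = 1767.12 MeV
Per nucleon: 1767.12 / 232 = 7.617 MeV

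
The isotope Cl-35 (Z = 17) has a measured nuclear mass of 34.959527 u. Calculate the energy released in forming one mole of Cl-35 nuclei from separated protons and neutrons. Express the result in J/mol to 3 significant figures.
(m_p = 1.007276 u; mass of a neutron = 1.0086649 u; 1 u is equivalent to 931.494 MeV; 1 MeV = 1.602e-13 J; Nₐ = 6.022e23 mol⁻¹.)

With 17 protons and 18 neutrons (A = 35):
Σm = 17·m_p + 18·m_n = 17.123692 + 18.1559682 = 35.2796602 u
Δm = 35.2796602 − 34.959527 = 0.3201332 u
E_B = 0.3201332 × 931.494 = 298.202 MeV
Per nucleus in joules: 298.202 MeV × 1.602e-13 J/MeV = 4.7772e-11 J
Per mole: 4.7772e-11 J × 6.022e23 mol⁻¹ = 2.8768e+13 J/mol

2.88e+13 J/mol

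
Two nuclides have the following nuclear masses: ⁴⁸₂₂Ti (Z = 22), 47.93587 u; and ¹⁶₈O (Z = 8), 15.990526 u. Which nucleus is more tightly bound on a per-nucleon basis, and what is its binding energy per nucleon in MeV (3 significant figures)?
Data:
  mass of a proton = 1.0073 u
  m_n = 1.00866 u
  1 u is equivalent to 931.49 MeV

⁴⁸₂₂Ti: Σm = 22(1.0073) + 26(1.00866) = 48.38576 u; Δm = 0.44989 u; E_B = 419.07 MeV; E_B/A = 8.731 MeV
¹⁶₈O: Σm = 8(1.0073) + 8(1.00866) = 16.12768 u; Δm = 0.137154 u; E_B = 127.75758 MeV; E_B/A = 7.9848 MeV
⁴⁸₂₂Ti has the higher binding energy per nucleon, so it is the more tightly bound nucleus.

⁴⁸₂₂Ti; 8.73 MeV/nucleon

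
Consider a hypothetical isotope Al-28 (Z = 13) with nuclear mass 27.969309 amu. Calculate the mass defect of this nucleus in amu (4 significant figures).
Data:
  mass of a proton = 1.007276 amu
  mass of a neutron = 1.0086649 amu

0.2553 amu

Z = 13, so N = A − Z = 28 − 13 = 15.
Σm = 13·m_p + 15·m_n = 13.094588 + 15.1299735 = 28.2245615 amu
Mass defect Δm = 28.2245615 − 27.969309 = 0.2552525 amu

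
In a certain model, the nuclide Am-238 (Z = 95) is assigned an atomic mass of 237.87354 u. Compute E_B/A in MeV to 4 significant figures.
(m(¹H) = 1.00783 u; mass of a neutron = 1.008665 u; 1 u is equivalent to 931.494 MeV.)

The nucleus contains 95 protons and 238 − 95 = 143 neutrons.
Total constituent mass: 95 × 1.00783 + 143 × 1.008665 = 239.982945 u
Mass defect Δm = 239.982945 − 237.87354 = 2.109405 u
Binding energy = Δm·c² = 2.109405 × 931.494 MeV/u = 1964.90 MeV
BE/A = 1964.90 MeV / 238 = 8.256 MeV/nucleon

8.256 MeV/nucleon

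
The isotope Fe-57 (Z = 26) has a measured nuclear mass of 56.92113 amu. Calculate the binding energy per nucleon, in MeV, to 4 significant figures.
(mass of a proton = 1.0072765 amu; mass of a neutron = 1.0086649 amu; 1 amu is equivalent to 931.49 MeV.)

Total constituent mass: 26 × 1.0072765 + 31 × 1.0086649 = 57.4578009 amu
The mass defect is 57.4578009 − 56.92113 = 0.5366709 amu.
Converting to energy: 0.5366709 amu × 931.49 MeV/amu = 499.904 MeV
Per nucleon: 499.904 / 57 = 8.770 MeV

8.770 MeV/nucleon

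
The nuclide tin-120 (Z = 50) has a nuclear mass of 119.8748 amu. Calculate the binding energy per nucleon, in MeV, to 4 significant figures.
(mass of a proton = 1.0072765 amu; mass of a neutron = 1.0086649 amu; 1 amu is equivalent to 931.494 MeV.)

Σm = 50·m_p + 70·m_n = 50.3638250 + 70.6065430 = 120.9703680 amu
Mass defect Δm = 120.9703680 − 119.8748 = 1.0955680 amu
Binding energy = Δm·c² = 1.0955680 × 931.494 MeV/amu = 1020.52 MeV
Per nucleon: 1020.52 / 120 = 8.504 MeV

8.504 MeV/nucleon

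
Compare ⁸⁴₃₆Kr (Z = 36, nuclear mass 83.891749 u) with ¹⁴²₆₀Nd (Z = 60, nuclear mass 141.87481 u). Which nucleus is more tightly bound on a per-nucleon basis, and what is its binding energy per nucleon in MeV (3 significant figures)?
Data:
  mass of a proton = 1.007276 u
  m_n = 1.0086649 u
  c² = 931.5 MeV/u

⁸⁴₃₆Kr; 8.72 MeV/nucleon

⁸⁴₃₆Kr: Σm = 36(1.007276) + 48(1.0086649) = 84.6778512 u; Δm = 0.7861022 u; E_B = 732.25 MeV; E_B/A = 8.717 MeV
¹⁴²₆₀Nd: Σm = 60(1.007276) + 82(1.0086649) = 143.1470818 u; Δm = 1.2722718 u; E_B = 1185.1 MeV; E_B/A = 8.346 MeV
⁸⁴₃₆Kr has the higher binding energy per nucleon, so it is the more tightly bound nucleus.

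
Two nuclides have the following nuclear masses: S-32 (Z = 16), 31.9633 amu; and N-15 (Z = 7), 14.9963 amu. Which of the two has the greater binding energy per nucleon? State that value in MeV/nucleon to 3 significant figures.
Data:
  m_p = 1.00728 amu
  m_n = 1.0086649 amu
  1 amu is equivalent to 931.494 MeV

S-32: Σm = 16(1.00728) + 16(1.0086649) = 32.2551184 amu; Δm = 0.2918184 amu; E_B = 271.827 MeV; E_B/A = 8.4946 MeV
N-15: Σm = 7(1.00728) + 8(1.0086649) = 15.1202792 amu; Δm = 0.1239792 amu; E_B = 115.49 MeV; E_B/A = 7.699 MeV
S-32 has the higher binding energy per nucleon, so it is the more tightly bound nucleus.

S-32; 8.49 MeV/nucleon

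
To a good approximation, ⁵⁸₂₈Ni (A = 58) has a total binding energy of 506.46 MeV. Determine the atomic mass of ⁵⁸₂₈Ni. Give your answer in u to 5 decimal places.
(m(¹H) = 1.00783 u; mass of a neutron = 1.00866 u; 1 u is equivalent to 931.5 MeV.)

57.93534 u

Mass defect = 506.46 MeV / (931.5 MeV/u) = 0.5437037 u
Constituent mass = 28(1.00783) + 30(1.00866) = 58.47904 u
Atomic mass = 58.47904 − 0.5437037 = 57.9353363 u ≈ 57.93534 u (to 5 decimal places)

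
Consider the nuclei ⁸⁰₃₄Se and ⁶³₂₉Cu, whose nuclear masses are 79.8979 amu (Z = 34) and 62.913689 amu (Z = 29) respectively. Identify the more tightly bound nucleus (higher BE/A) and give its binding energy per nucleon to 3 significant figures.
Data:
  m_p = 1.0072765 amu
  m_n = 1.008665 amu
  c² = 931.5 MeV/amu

⁸⁰₃₄Se: Σm = 34(1.0072765) + 46(1.008665) = 80.6459910 amu; Δm = 0.7480910 amu; E_B = 696.85 MeV; E_B/A = 8.711 MeV
⁶³₂₉Cu: Σm = 29(1.0072765) + 34(1.008665) = 63.5056285 amu; Δm = 0.5919395 amu; E_B = 551.39 MeV; E_B/A = 8.752 MeV
⁶³₂₉Cu has the higher binding energy per nucleon, so it is the more tightly bound nucleus.

⁶³₂₉Cu; 8.75 MeV/nucleon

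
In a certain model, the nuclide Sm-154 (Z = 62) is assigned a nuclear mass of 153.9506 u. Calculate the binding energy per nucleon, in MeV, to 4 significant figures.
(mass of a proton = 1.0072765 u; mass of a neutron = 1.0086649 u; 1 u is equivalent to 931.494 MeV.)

7.849 MeV/nucleon

Mass of separated nucleons = 62(1.0072765) + 92(1.0086649) = 62.4511430 + 92.7971708 = 155.2483138 u
Δm = 155.2483138 − 153.9506 = 1.2977138 u
Converting to energy: 1.2977138 u × 931.494 MeV/u = 1208.81 MeV
Dividing by A = 154 gives 7.849 MeV per nucleon.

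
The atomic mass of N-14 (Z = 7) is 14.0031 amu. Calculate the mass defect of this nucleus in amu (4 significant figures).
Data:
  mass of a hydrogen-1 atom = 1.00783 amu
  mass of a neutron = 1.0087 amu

0.1126 amu

Z = 7, so N = A − Z = 14 − 7 = 7.
Mass of separated nucleons = 7(1.00783) + 7(1.0087) = 7.05481 + 7.0609 = 14.11571 amu
Mass defect Δm = 14.11571 − 14.0031 = 0.11261 amu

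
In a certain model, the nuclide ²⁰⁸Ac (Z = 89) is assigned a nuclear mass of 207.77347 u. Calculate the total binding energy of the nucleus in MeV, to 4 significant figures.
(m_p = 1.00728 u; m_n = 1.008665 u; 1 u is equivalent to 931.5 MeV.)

With 89 protons and 119 neutrons (A = 208):
Mass of separated nucleons = 89(1.00728) + 119(1.008665) = 89.64792 + 120.031135 = 209.679055 u
The mass defect is 209.679055 − 207.77347 = 1.905585 u.
Binding energy = Δm·c² = 1.905585 × 931.5 MeV/u = 1775.05 MeV

1775 MeV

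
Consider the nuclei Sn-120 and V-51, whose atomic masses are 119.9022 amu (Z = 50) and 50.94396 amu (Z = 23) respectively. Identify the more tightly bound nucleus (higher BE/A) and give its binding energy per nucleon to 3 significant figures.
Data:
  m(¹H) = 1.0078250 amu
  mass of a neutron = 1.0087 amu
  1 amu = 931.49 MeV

Sn-120: Σm = 50(1.0078250) + 70(1.0087) = 121.0002500 amu; Δm = 1.0980500 amu; E_B = 1022.82 MeV; E_B/A = 8.524 MeV
V-51: Σm = 23(1.0078250) + 28(1.0087) = 51.4235750 amu; Δm = 0.4796150 amu; E_B = 446.76 MeV; E_B/A = 8.760 MeV
V-51 has the higher binding energy per nucleon, so it is the more tightly bound nucleus.

V-51; 8.76 MeV/nucleon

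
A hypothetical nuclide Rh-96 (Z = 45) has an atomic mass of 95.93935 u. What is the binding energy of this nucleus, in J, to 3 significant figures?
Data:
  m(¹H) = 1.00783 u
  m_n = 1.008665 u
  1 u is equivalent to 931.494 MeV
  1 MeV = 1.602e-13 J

1.28e-10 J

Z = 45, so N = A − Z = 96 − 45 = 51.
Total constituent mass: 45 × 1.00783 + 51 × 1.008665 = 96.794265 u
Δm = 96.794265 − 95.93935 = 0.854915 u
Binding energy = Δm·c² = 0.854915 × 931.494 MeV/u = 796.348 MeV
In joules: 796.348 MeV × 1.602e-13 J/MeV = 1.2757e-10 J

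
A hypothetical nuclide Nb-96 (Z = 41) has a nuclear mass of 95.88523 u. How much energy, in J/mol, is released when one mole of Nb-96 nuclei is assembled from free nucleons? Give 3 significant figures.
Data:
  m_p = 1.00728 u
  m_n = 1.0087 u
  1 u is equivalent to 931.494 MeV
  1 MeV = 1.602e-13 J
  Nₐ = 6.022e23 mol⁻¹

8.01e+13 J/mol

Mass of separated nucleons = 41(1.00728) + 55(1.0087) = 41.29848 + 55.4785 = 96.77698 u
Δm = 96.77698 − 95.88523 = 0.89175 u
Converting to energy: 0.89175 u × 931.494 MeV/u = 830.660 MeV
Per nucleus in joules: 830.660 MeV × 1.602e-13 J/MeV = 1.3307e-10 J
Per mole: 1.3307e-10 J × 6.022e23 mol⁻¹ = 8.0135e+13 J/mol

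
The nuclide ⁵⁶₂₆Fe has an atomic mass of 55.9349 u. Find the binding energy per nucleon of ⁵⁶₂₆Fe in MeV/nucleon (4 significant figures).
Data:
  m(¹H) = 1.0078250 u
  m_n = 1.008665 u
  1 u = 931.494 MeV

The nucleus contains 26 protons and 56 − 26 = 30 neutrons.
Σm = 26·m(¹H) + 30·m_n = 26.2034500 + 30.259950 = 56.4634000 u
Mass defect Δm = 56.4634000 − 55.9349 = 0.5285000 u
Converting to energy: 0.5285000 u × 931.494 MeV/u = 492.295 MeV
Per nucleon: 492.295 / 56 = 8.791 MeV

8.791 MeV/nucleon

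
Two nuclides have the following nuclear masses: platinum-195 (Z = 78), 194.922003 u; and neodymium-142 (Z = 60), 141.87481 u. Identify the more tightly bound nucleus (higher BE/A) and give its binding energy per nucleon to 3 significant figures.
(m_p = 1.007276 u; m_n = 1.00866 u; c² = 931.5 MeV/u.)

platinum-195: Σm = 78(1.007276) + 117(1.00866) = 196.580748 u; Δm = 1.658745 u; E_B = 1545.1 MeV; E_B/A = 7.924 MeV
neodymium-142: Σm = 60(1.007276) + 82(1.00866) = 143.146680 u; Δm = 1.271870 u; E_B = 1184.7 MeV; E_B/A = 8.343 MeV
neodymium-142 has the higher binding energy per nucleon, so it is the more tightly bound nucleus.

neodymium-142; 8.34 MeV/nucleon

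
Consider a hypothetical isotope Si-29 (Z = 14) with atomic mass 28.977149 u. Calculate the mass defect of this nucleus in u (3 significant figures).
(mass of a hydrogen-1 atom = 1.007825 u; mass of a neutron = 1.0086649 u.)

0.262 u

Z = 14, so N = A − Z = 29 − 14 = 15.
Mass of separated nucleons = 14(1.007825) + 15(1.0086649) = 14.109550 + 15.1299735 = 29.2395235 u
The mass defect is 29.2395235 − 28.977149 = 0.2623745 u.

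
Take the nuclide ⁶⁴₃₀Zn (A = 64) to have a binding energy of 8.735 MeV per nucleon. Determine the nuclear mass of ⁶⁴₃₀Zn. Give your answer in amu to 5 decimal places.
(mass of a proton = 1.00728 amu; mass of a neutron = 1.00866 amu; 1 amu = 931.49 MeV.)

63.91268 amu

Total binding energy = 64 × 8.735 = 559.040 MeV
Mass defect = 559.040 MeV / (931.49 MeV/amu) = 0.6001567 amu
Constituent mass = 30(1.00728) + 34(1.00866) = 64.51284 amu
Nuclear mass = 64.51284 − 0.6001567 = 63.9126833 amu ≈ 63.91268 amu (to 5 decimal places)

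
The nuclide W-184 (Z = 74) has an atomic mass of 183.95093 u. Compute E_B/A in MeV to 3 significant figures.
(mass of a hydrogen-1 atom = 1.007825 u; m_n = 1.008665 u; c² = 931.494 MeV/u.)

8.01 MeV/nucleon

Σm = 74·m(¹H) + 110·m_n = 74.579050 + 110.953150 = 185.532200 u
Mass defect Δm = 185.532200 − 183.95093 = 1.581270 u
E_B = 1.581270 × 931.494 = 1472.94 MeV
Dividing by A = 184 gives 8.005 MeV per nucleon.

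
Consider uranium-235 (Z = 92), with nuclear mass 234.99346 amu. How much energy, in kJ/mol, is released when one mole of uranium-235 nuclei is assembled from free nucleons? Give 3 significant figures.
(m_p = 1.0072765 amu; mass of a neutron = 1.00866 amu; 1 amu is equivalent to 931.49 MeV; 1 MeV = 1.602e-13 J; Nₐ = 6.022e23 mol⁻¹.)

Σm = 92·m_p + 143·m_n = 92.6694380 + 144.23838 = 236.9078180 amu
Δm = 236.9078180 − 234.99346 = 1.9143580 amu
Binding energy = Δm·c² = 1.9143580 × 931.49 MeV/amu = 1783.21 MeV
Per nucleus in joules: 1783.21 MeV × 1.602e-13 J/MeV = 2.8567e-10 J
Per mole: 2.8567e-10 J × 6.022e23 mol⁻¹ = 1.7203e+14 J/mol

1.72e+11 kJ/mol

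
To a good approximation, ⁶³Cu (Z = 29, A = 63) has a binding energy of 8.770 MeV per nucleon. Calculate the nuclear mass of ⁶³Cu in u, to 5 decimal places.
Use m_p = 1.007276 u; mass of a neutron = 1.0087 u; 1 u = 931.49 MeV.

Total binding energy = 63 × 8.770 = 552.510 MeV
Mass defect = 552.510 MeV / (931.49 MeV/u) = 0.5931465 u
Constituent mass = 29(1.007276) + 34(1.0087) = 63.506804 u
Nuclear mass = 63.506804 − 0.5931465 = 62.9136575 u ≈ 62.91366 u (to 5 decimal places)

62.91366 u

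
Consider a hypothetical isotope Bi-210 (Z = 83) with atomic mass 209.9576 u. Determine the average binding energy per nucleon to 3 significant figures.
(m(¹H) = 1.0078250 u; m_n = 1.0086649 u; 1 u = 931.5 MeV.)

7.95 MeV/nucleon

Σm = 83·m(¹H) + 127·m_n = 83.6494750 + 128.1004423 = 211.7499173 u
Δm = 211.7499173 − 209.9576 = 1.7923173 u
Binding energy = Δm·c² = 1.7923173 × 931.5 MeV/u = 1669.54 MeV
BE/A = 1669.54 MeV / 210 = 7.950 MeV/nucleon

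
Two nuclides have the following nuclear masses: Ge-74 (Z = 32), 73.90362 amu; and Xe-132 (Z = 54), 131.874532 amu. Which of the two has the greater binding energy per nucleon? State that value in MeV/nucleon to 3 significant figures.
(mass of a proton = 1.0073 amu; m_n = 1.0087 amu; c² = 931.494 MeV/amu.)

Ge-74: Σm = 32(1.0073) + 42(1.0087) = 74.5990 amu; Δm = 0.69538 amu; E_B = 647.74 MeV; E_B/A = 8.753 MeV
Xe-132: Σm = 54(1.0073) + 78(1.0087) = 133.0728 amu; Δm = 1.198268 amu; E_B = 1116.2 MeV; E_B/A = 8.456 MeV
Ge-74 has the higher binding energy per nucleon, so it is the more tightly bound nucleus.

Ge-74; 8.75 MeV/nucleon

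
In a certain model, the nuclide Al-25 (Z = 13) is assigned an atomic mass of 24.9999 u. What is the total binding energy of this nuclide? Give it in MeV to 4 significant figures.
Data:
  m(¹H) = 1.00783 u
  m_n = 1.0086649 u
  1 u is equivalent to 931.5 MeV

Total constituent mass: 13 × 1.00783 + 12 × 1.0086649 = 25.2057688 u
Δm = 25.2057688 − 24.9999 = 0.2058688 u
E_B = 0.2058688 × 931.5 = 191.767 MeV

191.8 MeV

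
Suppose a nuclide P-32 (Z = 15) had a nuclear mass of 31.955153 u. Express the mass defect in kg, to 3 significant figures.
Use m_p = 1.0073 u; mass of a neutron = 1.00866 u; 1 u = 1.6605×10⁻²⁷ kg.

Σm = 15·m_p + 17·m_n = 15.1095 + 17.14722 = 32.25672 u
The mass defect is 32.25672 − 31.955153 = 0.301567 u.
In SI units: 0.301567 u × 1.6605×10⁻²⁷ kg/u = 5.0075e-28 kg

5.01e-28 kg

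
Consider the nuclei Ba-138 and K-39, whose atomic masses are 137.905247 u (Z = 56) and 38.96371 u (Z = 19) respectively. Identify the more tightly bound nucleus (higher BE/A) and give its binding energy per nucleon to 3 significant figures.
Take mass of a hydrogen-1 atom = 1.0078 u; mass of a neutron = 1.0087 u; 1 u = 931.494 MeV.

K-39; 8.56 MeV/nucleon

Ba-138: Σm = 56(1.0078) + 82(1.0087) = 139.1502 u; Δm = 1.244953 u; E_B = 1159.67 MeV; E_B/A = 8.403 MeV
K-39: Σm = 19(1.0078) + 20(1.0087) = 39.3222 u; Δm = 0.35849 u; E_B = 333.93 MeV; E_B/A = 8.562 MeV
K-39 has the higher binding energy per nucleon, so it is the more tightly bound nucleus.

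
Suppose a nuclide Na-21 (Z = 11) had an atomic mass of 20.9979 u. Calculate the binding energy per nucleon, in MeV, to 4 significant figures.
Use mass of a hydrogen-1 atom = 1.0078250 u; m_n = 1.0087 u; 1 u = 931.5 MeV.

Z = 11, so N = A − Z = 21 − 11 = 10.
Mass of separated nucleons = 11(1.0078250) + 10(1.0087) = 11.0860750 + 10.0870 = 21.1730750 u
The mass defect is 21.1730750 − 20.9979 = 0.1751750 u.
Converting to energy: 0.1751750 u × 931.5 MeV/u = 163.176 MeV
Dividing by A = 21 gives 7.770 MeV per nucleon.

7.770 MeV/nucleon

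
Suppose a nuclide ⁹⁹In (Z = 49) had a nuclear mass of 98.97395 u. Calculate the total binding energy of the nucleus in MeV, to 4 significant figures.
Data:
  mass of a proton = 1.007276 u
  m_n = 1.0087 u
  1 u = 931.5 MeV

761.6 MeV

With 49 protons and 50 neutrons (A = 99):
Σm = 49·m_p + 50·m_n = 49.356524 + 50.4350 = 99.791524 u
The mass defect is 99.791524 − 98.97395 = 0.817574 u.
E_B = 0.817574 × 931.5 = 761.570 MeV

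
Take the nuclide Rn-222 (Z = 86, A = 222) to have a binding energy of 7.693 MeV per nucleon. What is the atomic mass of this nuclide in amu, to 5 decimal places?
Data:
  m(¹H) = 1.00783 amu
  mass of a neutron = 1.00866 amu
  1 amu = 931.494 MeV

222.01769 amu

Total binding energy = 222 × 7.693 = 1707.846 MeV
Mass defect = 1707.846 MeV / (931.494 MeV/amu) = 1.8334482 amu
Constituent mass = 86(1.00783) + 136(1.00866) = 223.85114 amu
Atomic mass = 223.85114 − 1.8334482 = 222.0176918 amu ≈ 222.01769 amu (to 5 decimal places)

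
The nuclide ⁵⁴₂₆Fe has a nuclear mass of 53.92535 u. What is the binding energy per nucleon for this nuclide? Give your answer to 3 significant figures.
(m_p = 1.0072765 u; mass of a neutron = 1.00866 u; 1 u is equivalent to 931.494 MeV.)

8.73 MeV/nucleon

The nucleus contains 26 protons and 54 − 26 = 28 neutrons.
Total constituent mass: 26 × 1.0072765 + 28 × 1.00866 = 54.4316690 u
Mass defect Δm = 54.4316690 − 53.92535 = 0.5063190 u
E_B = 0.5063190 × 931.494 = 471.633 MeV
Per nucleon: 471.633 / 54 = 8.734 MeV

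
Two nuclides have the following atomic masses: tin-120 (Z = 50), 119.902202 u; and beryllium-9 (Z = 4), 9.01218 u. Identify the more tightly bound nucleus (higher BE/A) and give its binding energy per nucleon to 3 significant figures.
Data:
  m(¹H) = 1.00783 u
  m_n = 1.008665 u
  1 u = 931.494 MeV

tin-120: Σm = 50(1.00783) + 70(1.008665) = 120.998050 u; Δm = 1.095848 u; E_B = 1020.776 MeV; E_B/A = 8.506 MeV
beryllium-9: Σm = 4(1.00783) + 5(1.008665) = 9.074645 u; Δm = 0.062465 u; E_B = 58.186 MeV; E_B/A = 6.465 MeV
tin-120 has the higher binding energy per nucleon, so it is the more tightly bound nucleus.

tin-120; 8.51 MeV/nucleon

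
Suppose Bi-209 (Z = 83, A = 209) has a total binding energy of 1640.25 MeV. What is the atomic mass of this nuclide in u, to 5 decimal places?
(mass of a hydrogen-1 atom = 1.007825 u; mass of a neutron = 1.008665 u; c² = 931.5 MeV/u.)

208.98040 u

Mass defect = 1640.25 MeV / (931.5 MeV/u) = 1.7608696 u
Constituent mass = 83(1.007825) + 126(1.008665) = 210.741265 u
Atomic mass = 210.741265 − 1.7608696 = 208.9803954 u ≈ 208.98040 u (to 5 decimal places)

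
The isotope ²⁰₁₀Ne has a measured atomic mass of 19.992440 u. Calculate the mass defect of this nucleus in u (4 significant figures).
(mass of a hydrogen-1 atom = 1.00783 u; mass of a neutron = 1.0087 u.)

Z = 10, so N = A − Z = 20 − 10 = 10.
Mass of separated nucleons = 10(1.00783) + 10(1.0087) = 10.07830 + 10.0870 = 20.16530 u
The mass defect is 20.16530 − 19.992440 = 0.172860 u.

0.1729 u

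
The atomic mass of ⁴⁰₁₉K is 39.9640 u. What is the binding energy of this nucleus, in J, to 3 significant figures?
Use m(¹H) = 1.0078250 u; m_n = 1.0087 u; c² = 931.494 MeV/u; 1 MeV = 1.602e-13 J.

5.48e-11 J

Total constituent mass: 19 × 1.0078250 + 21 × 1.0087 = 40.3313750 u
Δm = 40.3313750 − 39.9640 = 0.3673750 u
Binding energy = Δm·c² = 0.3673750 × 931.494 MeV/u = 342.208 MeV
In joules: 342.208 MeV × 1.602e-13 J/MeV = 5.4822e-11 J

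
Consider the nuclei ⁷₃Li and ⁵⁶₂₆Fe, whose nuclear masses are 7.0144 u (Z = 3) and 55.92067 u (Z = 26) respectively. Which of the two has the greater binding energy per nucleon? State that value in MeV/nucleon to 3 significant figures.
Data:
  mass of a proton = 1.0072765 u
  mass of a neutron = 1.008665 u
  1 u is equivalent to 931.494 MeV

⁷₃Li: Σm = 3(1.0072765) + 4(1.008665) = 7.0564895 u; Δm = 0.0420895 u; E_B = 39.206 MeV; E_B/A = 5.601 MeV
⁵⁶₂₆Fe: Σm = 26(1.0072765) + 30(1.008665) = 56.4491390 u; Δm = 0.5284690 u; E_B = 492.266 MeV; E_B/A = 8.790 MeV
⁵⁶₂₆Fe has the higher binding energy per nucleon, so it is the more tightly bound nucleus.

⁵⁶₂₆Fe; 8.79 MeV/nucleon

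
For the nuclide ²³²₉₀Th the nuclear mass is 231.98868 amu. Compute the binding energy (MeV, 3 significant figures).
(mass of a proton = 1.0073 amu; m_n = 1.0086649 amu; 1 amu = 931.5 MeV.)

Z = 90, so N = A − Z = 232 − 90 = 142.
Mass of separated nucleons = 90(1.0073) + 142(1.0086649) = 90.6570 + 143.2304158 = 233.8874158 amu
Δm = 233.8874158 − 231.98868 = 1.8987358 amu
Converting to energy: 1.8987358 amu × 931.5 MeV/amu = 1768.67 MeV

1770 MeV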